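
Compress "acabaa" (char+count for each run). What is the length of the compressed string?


Input: acabaa
Runs:
  'a' x 1 => "a1"
  'c' x 1 => "c1"
  'a' x 1 => "a1"
  'b' x 1 => "b1"
  'a' x 2 => "a2"
Compressed: "a1c1a1b1a2"
Compressed length: 10

10


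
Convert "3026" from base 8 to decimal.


Input: "3026" in base 8
Positional expansion:
  Digit '3' (value 3) x 8^3 = 1536
  Digit '0' (value 0) x 8^2 = 0
  Digit '2' (value 2) x 8^1 = 16
  Digit '6' (value 6) x 8^0 = 6
Sum = 1558

1558


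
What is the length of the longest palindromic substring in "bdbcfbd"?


Input: "bdbcfbd"
Checking substrings for palindromes:
  [0:3] "bdb" (len 3) => palindrome
Longest palindromic substring: "bdb" with length 3

3


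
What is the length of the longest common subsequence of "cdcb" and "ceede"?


LCS of "cdcb" and "ceede"
DP table:
           c    e    e    d    e
      0    0    0    0    0    0
  c   0    1    1    1    1    1
  d   0    1    1    1    2    2
  c   0    1    1    1    2    2
  b   0    1    1    1    2    2
LCS length = dp[4][5] = 2

2


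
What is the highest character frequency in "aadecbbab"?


Input: aadecbbab
Character counts:
  'a': 3
  'b': 3
  'c': 1
  'd': 1
  'e': 1
Maximum frequency: 3

3


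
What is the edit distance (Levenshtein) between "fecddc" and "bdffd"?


Computing edit distance: "fecddc" -> "bdffd"
DP table:
           b    d    f    f    d
      0    1    2    3    4    5
  f   1    1    2    2    3    4
  e   2    2    2    3    3    4
  c   3    3    3    3    4    4
  d   4    4    3    4    4    4
  d   5    5    4    4    5    4
  c   6    6    5    5    5    5
Edit distance = dp[6][5] = 5

5


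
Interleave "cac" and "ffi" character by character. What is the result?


Interleaving "cac" and "ffi":
  Position 0: 'c' from first, 'f' from second => "cf"
  Position 1: 'a' from first, 'f' from second => "af"
  Position 2: 'c' from first, 'i' from second => "ci"
Result: cfafci

cfafci


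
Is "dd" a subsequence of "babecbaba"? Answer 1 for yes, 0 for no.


Check if "dd" is a subsequence of "babecbaba"
Greedy scan:
  Position 0 ('b'): no match needed
  Position 1 ('a'): no match needed
  Position 2 ('b'): no match needed
  Position 3 ('e'): no match needed
  Position 4 ('c'): no match needed
  Position 5 ('b'): no match needed
  Position 6 ('a'): no match needed
  Position 7 ('b'): no match needed
  Position 8 ('a'): no match needed
Only matched 0/2 characters => not a subsequence

0


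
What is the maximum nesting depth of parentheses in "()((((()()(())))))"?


Input: "()((((()()(())))))"
Tracking depth:
  Position 0 '(': depth becomes 1
  Position 1 ')': depth becomes 0
  Position 2 '(': depth becomes 1
  Position 3 '(': depth becomes 2
  Position 4 '(': depth becomes 3
  Position 5 '(': depth becomes 4
  Position 6 '(': depth becomes 5
  Position 7 ')': depth becomes 4
  Position 8 '(': depth becomes 5
  Position 9 ')': depth becomes 4
  Position 10 '(': depth becomes 5
  Position 11 '(': depth becomes 6
  Position 12 ')': depth becomes 5
  Position 13 ')': depth becomes 4
  Position 14 ')': depth becomes 3
  Position 15 ')': depth becomes 2
  Position 16 ')': depth becomes 1
  Position 17 ')': depth becomes 0
Maximum depth reached: 6

6


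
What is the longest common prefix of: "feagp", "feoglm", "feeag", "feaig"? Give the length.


Words: feagp, feoglm, feeag, feaig
  Position 0: all 'f' => match
  Position 1: all 'e' => match
  Position 2: ('a', 'o', 'e', 'a') => mismatch, stop
LCP = "fe" (length 2)

2


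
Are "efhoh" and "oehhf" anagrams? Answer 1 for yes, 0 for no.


Strings: "efhoh", "oehhf"
Sorted first:  efhho
Sorted second: efhho
Sorted forms match => anagrams

1


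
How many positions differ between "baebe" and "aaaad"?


Comparing "baebe" and "aaaad" position by position:
  Position 0: 'b' vs 'a' => DIFFER
  Position 1: 'a' vs 'a' => same
  Position 2: 'e' vs 'a' => DIFFER
  Position 3: 'b' vs 'a' => DIFFER
  Position 4: 'e' vs 'd' => DIFFER
Positions that differ: 4

4


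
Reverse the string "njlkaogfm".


Input: njlkaogfm
Reading characters right to left:
  Position 8: 'm'
  Position 7: 'f'
  Position 6: 'g'
  Position 5: 'o'
  Position 4: 'a'
  Position 3: 'k'
  Position 2: 'l'
  Position 1: 'j'
  Position 0: 'n'
Reversed: mfgoakljn

mfgoakljn


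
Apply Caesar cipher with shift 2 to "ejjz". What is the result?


Caesar cipher: shift "ejjz" by 2
  'e' (pos 4) + 2 = pos 6 = 'g'
  'j' (pos 9) + 2 = pos 11 = 'l'
  'j' (pos 9) + 2 = pos 11 = 'l'
  'z' (pos 25) + 2 = pos 1 = 'b'
Result: gllb

gllb


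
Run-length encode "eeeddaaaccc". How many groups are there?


Input: eeeddaaaccc
Scanning for consecutive runs:
  Group 1: 'e' x 3 (positions 0-2)
  Group 2: 'd' x 2 (positions 3-4)
  Group 3: 'a' x 3 (positions 5-7)
  Group 4: 'c' x 3 (positions 8-10)
Total groups: 4

4


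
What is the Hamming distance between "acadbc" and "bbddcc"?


Comparing "acadbc" and "bbddcc" position by position:
  Position 0: 'a' vs 'b' => differ
  Position 1: 'c' vs 'b' => differ
  Position 2: 'a' vs 'd' => differ
  Position 3: 'd' vs 'd' => same
  Position 4: 'b' vs 'c' => differ
  Position 5: 'c' vs 'c' => same
Total differences (Hamming distance): 4

4


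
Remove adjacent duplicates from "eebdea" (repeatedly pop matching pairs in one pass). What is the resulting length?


Input: eebdea
Stack-based adjacent duplicate removal:
  Read 'e': push. Stack: e
  Read 'e': matches stack top 'e' => pop. Stack: (empty)
  Read 'b': push. Stack: b
  Read 'd': push. Stack: bd
  Read 'e': push. Stack: bde
  Read 'a': push. Stack: bdea
Final stack: "bdea" (length 4)

4


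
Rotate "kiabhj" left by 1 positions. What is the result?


Input: "kiabhj", rotate left by 1
First 1 characters: "k"
Remaining characters: "iabhj"
Concatenate remaining + first: "iabhj" + "k" = "iabhjk"

iabhjk


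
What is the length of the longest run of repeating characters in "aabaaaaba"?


Input: "aabaaaaba"
Scanning for longest run:
  Position 1 ('a'): continues run of 'a', length=2
  Position 2 ('b'): new char, reset run to 1
  Position 3 ('a'): new char, reset run to 1
  Position 4 ('a'): continues run of 'a', length=2
  Position 5 ('a'): continues run of 'a', length=3
  Position 6 ('a'): continues run of 'a', length=4
  Position 7 ('b'): new char, reset run to 1
  Position 8 ('a'): new char, reset run to 1
Longest run: 'a' with length 4

4


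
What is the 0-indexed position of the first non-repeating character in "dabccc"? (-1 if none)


Input: dabccc
Character frequencies:
  'a': 1
  'b': 1
  'c': 3
  'd': 1
Scanning left to right for freq == 1:
  Position 0 ('d'): unique! => answer = 0

0


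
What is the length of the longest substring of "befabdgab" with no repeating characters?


Input: "befabdgab"
Sliding window (track last position of each char):
  Position 0 ('b'): window [0,0] length 1 -- new best
  Position 1 ('e'): window [0,1] length 2 -- new best
  Position 2 ('f'): window [0,2] length 3 -- new best
  Position 3 ('a'): window [0,3] length 4 -- new best
  Position 4 ('b'): repeat (last at 0), move window start to 1
  Position 4 ('b'): window [1,4] length 4
  Position 5 ('d'): window [1,5] length 5 -- new best
  Position 6 ('g'): window [1,6] length 6 -- new best
  Position 7 ('a'): repeat (last at 3), move window start to 4
  Position 7 ('a'): window [4,7] length 4
  Position 8 ('b'): repeat (last at 4), move window start to 5
  Position 8 ('b'): window [5,8] length 4
Longest substring with no repeats: "efabdg" with length 6

6


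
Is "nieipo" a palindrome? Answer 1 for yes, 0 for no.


Input: nieipo
Reversed: opiein
  Compare pos 0 ('n') with pos 5 ('o'): MISMATCH
  Compare pos 1 ('i') with pos 4 ('p'): MISMATCH
  Compare pos 2 ('e') with pos 3 ('i'): MISMATCH
Result: not a palindrome

0


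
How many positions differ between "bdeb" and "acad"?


Comparing "bdeb" and "acad" position by position:
  Position 0: 'b' vs 'a' => DIFFER
  Position 1: 'd' vs 'c' => DIFFER
  Position 2: 'e' vs 'a' => DIFFER
  Position 3: 'b' vs 'd' => DIFFER
Positions that differ: 4

4


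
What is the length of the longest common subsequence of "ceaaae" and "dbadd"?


LCS of "ceaaae" and "dbadd"
DP table:
           d    b    a    d    d
      0    0    0    0    0    0
  c   0    0    0    0    0    0
  e   0    0    0    0    0    0
  a   0    0    0    1    1    1
  a   0    0    0    1    1    1
  a   0    0    0    1    1    1
  e   0    0    0    1    1    1
LCS length = dp[6][5] = 1

1


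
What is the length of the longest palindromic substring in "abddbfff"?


Input: "abddbfff"
Checking substrings for palindromes:
  [1:5] "bddb" (len 4) => palindrome
  [5:8] "fff" (len 3) => palindrome
  [2:4] "dd" (len 2) => palindrome
  [5:7] "ff" (len 2) => palindrome
  [6:8] "ff" (len 2) => palindrome
Longest palindromic substring: "bddb" with length 4

4


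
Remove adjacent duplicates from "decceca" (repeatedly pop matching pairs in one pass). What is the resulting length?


Input: decceca
Stack-based adjacent duplicate removal:
  Read 'd': push. Stack: d
  Read 'e': push. Stack: de
  Read 'c': push. Stack: dec
  Read 'c': matches stack top 'c' => pop. Stack: de
  Read 'e': matches stack top 'e' => pop. Stack: d
  Read 'c': push. Stack: dc
  Read 'a': push. Stack: dca
Final stack: "dca" (length 3)

3


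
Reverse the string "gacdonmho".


Input: gacdonmho
Reading characters right to left:
  Position 8: 'o'
  Position 7: 'h'
  Position 6: 'm'
  Position 5: 'n'
  Position 4: 'o'
  Position 3: 'd'
  Position 2: 'c'
  Position 1: 'a'
  Position 0: 'g'
Reversed: ohmnodcag

ohmnodcag


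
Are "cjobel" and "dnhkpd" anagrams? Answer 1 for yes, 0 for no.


Strings: "cjobel", "dnhkpd"
Sorted first:  bcejlo
Sorted second: ddhknp
Differ at position 0: 'b' vs 'd' => not anagrams

0


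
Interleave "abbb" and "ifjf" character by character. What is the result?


Interleaving "abbb" and "ifjf":
  Position 0: 'a' from first, 'i' from second => "ai"
  Position 1: 'b' from first, 'f' from second => "bf"
  Position 2: 'b' from first, 'j' from second => "bj"
  Position 3: 'b' from first, 'f' from second => "bf"
Result: aibfbjbf

aibfbjbf


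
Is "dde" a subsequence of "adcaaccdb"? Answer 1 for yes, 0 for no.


Check if "dde" is a subsequence of "adcaaccdb"
Greedy scan:
  Position 0 ('a'): no match needed
  Position 1 ('d'): matches sub[0] = 'd'
  Position 2 ('c'): no match needed
  Position 3 ('a'): no match needed
  Position 4 ('a'): no match needed
  Position 5 ('c'): no match needed
  Position 6 ('c'): no match needed
  Position 7 ('d'): matches sub[1] = 'd'
  Position 8 ('b'): no match needed
Only matched 2/3 characters => not a subsequence

0


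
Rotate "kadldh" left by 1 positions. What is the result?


Input: "kadldh", rotate left by 1
First 1 characters: "k"
Remaining characters: "adldh"
Concatenate remaining + first: "adldh" + "k" = "adldhk"

adldhk


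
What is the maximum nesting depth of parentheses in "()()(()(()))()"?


Input: "()()(()(()))()"
Tracking depth:
  Position 0 '(': depth becomes 1
  Position 1 ')': depth becomes 0
  Position 2 '(': depth becomes 1
  Position 3 ')': depth becomes 0
  Position 4 '(': depth becomes 1
  Position 5 '(': depth becomes 2
  Position 6 ')': depth becomes 1
  Position 7 '(': depth becomes 2
  Position 8 '(': depth becomes 3
  Position 9 ')': depth becomes 2
  Position 10 ')': depth becomes 1
  Position 11 ')': depth becomes 0
  Position 12 '(': depth becomes 1
  Position 13 ')': depth becomes 0
Maximum depth reached: 3

3


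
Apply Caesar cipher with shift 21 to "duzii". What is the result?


Caesar cipher: shift "duzii" by 21
  'd' (pos 3) + 21 = pos 24 = 'y'
  'u' (pos 20) + 21 = pos 15 = 'p'
  'z' (pos 25) + 21 = pos 20 = 'u'
  'i' (pos 8) + 21 = pos 3 = 'd'
  'i' (pos 8) + 21 = pos 3 = 'd'
Result: ypudd

ypudd


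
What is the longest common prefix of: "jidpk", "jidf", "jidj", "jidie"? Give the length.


Words: jidpk, jidf, jidj, jidie
  Position 0: all 'j' => match
  Position 1: all 'i' => match
  Position 2: all 'd' => match
  Position 3: ('p', 'f', 'j', 'i') => mismatch, stop
LCP = "jid" (length 3)

3


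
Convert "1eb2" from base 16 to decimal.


Input: "1eb2" in base 16
Positional expansion:
  Digit '1' (value 1) x 16^3 = 4096
  Digit 'e' (value 14) x 16^2 = 3584
  Digit 'b' (value 11) x 16^1 = 176
  Digit '2' (value 2) x 16^0 = 2
Sum = 7858

7858


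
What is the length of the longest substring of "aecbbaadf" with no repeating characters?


Input: "aecbbaadf"
Sliding window (track last position of each char):
  Position 0 ('a'): window [0,0] length 1 -- new best
  Position 1 ('e'): window [0,1] length 2 -- new best
  Position 2 ('c'): window [0,2] length 3 -- new best
  Position 3 ('b'): window [0,3] length 4 -- new best
  Position 4 ('b'): repeat (last at 3), move window start to 4
  Position 4 ('b'): window [4,4] length 1
  Position 5 ('a'): window [4,5] length 2
  Position 6 ('a'): repeat (last at 5), move window start to 6
  Position 6 ('a'): window [6,6] length 1
  Position 7 ('d'): window [6,7] length 2
  Position 8 ('f'): window [6,8] length 3
Longest substring with no repeats: "aecb" with length 4

4


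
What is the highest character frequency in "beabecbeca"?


Input: beabecbeca
Character counts:
  'a': 2
  'b': 3
  'c': 2
  'e': 3
Maximum frequency: 3

3


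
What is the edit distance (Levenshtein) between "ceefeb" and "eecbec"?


Computing edit distance: "ceefeb" -> "eecbec"
DP table:
           e    e    c    b    e    c
      0    1    2    3    4    5    6
  c   1    1    2    2    3    4    5
  e   2    1    1    2    3    3    4
  e   3    2    1    2    3    3    4
  f   4    3    2    2    3    4    4
  e   5    4    3    3    3    3    4
  b   6    5    4    4    3    4    4
Edit distance = dp[6][6] = 4

4


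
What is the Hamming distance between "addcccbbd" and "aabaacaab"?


Comparing "addcccbbd" and "aabaacaab" position by position:
  Position 0: 'a' vs 'a' => same
  Position 1: 'd' vs 'a' => differ
  Position 2: 'd' vs 'b' => differ
  Position 3: 'c' vs 'a' => differ
  Position 4: 'c' vs 'a' => differ
  Position 5: 'c' vs 'c' => same
  Position 6: 'b' vs 'a' => differ
  Position 7: 'b' vs 'a' => differ
  Position 8: 'd' vs 'b' => differ
Total differences (Hamming distance): 7

7


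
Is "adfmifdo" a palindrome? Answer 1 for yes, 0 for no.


Input: adfmifdo
Reversed: odfimfda
  Compare pos 0 ('a') with pos 7 ('o'): MISMATCH
  Compare pos 1 ('d') with pos 6 ('d'): match
  Compare pos 2 ('f') with pos 5 ('f'): match
  Compare pos 3 ('m') with pos 4 ('i'): MISMATCH
Result: not a palindrome

0


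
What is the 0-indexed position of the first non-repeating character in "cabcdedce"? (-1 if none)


Input: cabcdedce
Character frequencies:
  'a': 1
  'b': 1
  'c': 3
  'd': 2
  'e': 2
Scanning left to right for freq == 1:
  Position 0 ('c'): freq=3, skip
  Position 1 ('a'): unique! => answer = 1

1


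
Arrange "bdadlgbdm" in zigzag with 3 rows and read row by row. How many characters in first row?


Zigzag "bdadlgbdm" into 3 rows:
Placing characters:
  'b' => row 0
  'd' => row 1
  'a' => row 2
  'd' => row 1
  'l' => row 0
  'g' => row 1
  'b' => row 2
  'd' => row 1
  'm' => row 0
Rows:
  Row 0: "blm"
  Row 1: "ddgd"
  Row 2: "ab"
First row length: 3

3


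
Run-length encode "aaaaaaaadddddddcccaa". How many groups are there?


Input: aaaaaaaadddddddcccaa
Scanning for consecutive runs:
  Group 1: 'a' x 8 (positions 0-7)
  Group 2: 'd' x 7 (positions 8-14)
  Group 3: 'c' x 3 (positions 15-17)
  Group 4: 'a' x 2 (positions 18-19)
Total groups: 4

4


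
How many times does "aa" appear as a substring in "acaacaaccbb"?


Searching for "aa" in "acaacaaccbb"
Scanning each position:
  Position 0: "ac" => no
  Position 1: "ca" => no
  Position 2: "aa" => MATCH
  Position 3: "ac" => no
  Position 4: "ca" => no
  Position 5: "aa" => MATCH
  Position 6: "ac" => no
  Position 7: "cc" => no
  Position 8: "cb" => no
  Position 9: "bb" => no
Total occurrences: 2

2


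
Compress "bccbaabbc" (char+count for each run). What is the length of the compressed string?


Input: bccbaabbc
Runs:
  'b' x 1 => "b1"
  'c' x 2 => "c2"
  'b' x 1 => "b1"
  'a' x 2 => "a2"
  'b' x 2 => "b2"
  'c' x 1 => "c1"
Compressed: "b1c2b1a2b2c1"
Compressed length: 12

12


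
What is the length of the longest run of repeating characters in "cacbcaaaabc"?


Input: "cacbcaaaabc"
Scanning for longest run:
  Position 1 ('a'): new char, reset run to 1
  Position 2 ('c'): new char, reset run to 1
  Position 3 ('b'): new char, reset run to 1
  Position 4 ('c'): new char, reset run to 1
  Position 5 ('a'): new char, reset run to 1
  Position 6 ('a'): continues run of 'a', length=2
  Position 7 ('a'): continues run of 'a', length=3
  Position 8 ('a'): continues run of 'a', length=4
  Position 9 ('b'): new char, reset run to 1
  Position 10 ('c'): new char, reset run to 1
Longest run: 'a' with length 4

4


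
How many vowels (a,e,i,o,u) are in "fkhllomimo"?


Input: fkhllomimo
Checking each character:
  'f' at position 0: consonant
  'k' at position 1: consonant
  'h' at position 2: consonant
  'l' at position 3: consonant
  'l' at position 4: consonant
  'o' at position 5: vowel (running total: 1)
  'm' at position 6: consonant
  'i' at position 7: vowel (running total: 2)
  'm' at position 8: consonant
  'o' at position 9: vowel (running total: 3)
Total vowels: 3

3


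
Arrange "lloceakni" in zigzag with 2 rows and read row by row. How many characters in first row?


Zigzag "lloceakni" into 2 rows:
Placing characters:
  'l' => row 0
  'l' => row 1
  'o' => row 0
  'c' => row 1
  'e' => row 0
  'a' => row 1
  'k' => row 0
  'n' => row 1
  'i' => row 0
Rows:
  Row 0: "loeki"
  Row 1: "lcan"
First row length: 5

5


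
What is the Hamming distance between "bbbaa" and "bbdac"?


Comparing "bbbaa" and "bbdac" position by position:
  Position 0: 'b' vs 'b' => same
  Position 1: 'b' vs 'b' => same
  Position 2: 'b' vs 'd' => differ
  Position 3: 'a' vs 'a' => same
  Position 4: 'a' vs 'c' => differ
Total differences (Hamming distance): 2

2


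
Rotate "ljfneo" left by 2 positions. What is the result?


Input: "ljfneo", rotate left by 2
First 2 characters: "lj"
Remaining characters: "fneo"
Concatenate remaining + first: "fneo" + "lj" = "fneolj"

fneolj


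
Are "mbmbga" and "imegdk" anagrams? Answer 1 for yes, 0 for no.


Strings: "mbmbga", "imegdk"
Sorted first:  abbgmm
Sorted second: degikm
Differ at position 0: 'a' vs 'd' => not anagrams

0


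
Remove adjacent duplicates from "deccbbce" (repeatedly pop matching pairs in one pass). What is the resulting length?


Input: deccbbce
Stack-based adjacent duplicate removal:
  Read 'd': push. Stack: d
  Read 'e': push. Stack: de
  Read 'c': push. Stack: dec
  Read 'c': matches stack top 'c' => pop. Stack: de
  Read 'b': push. Stack: deb
  Read 'b': matches stack top 'b' => pop. Stack: de
  Read 'c': push. Stack: dec
  Read 'e': push. Stack: dece
Final stack: "dece" (length 4)

4


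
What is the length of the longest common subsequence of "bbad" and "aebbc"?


LCS of "bbad" and "aebbc"
DP table:
           a    e    b    b    c
      0    0    0    0    0    0
  b   0    0    0    1    1    1
  b   0    0    0    1    2    2
  a   0    1    1    1    2    2
  d   0    1    1    1    2    2
LCS length = dp[4][5] = 2

2


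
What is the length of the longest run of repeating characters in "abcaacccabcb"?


Input: "abcaacccabcb"
Scanning for longest run:
  Position 1 ('b'): new char, reset run to 1
  Position 2 ('c'): new char, reset run to 1
  Position 3 ('a'): new char, reset run to 1
  Position 4 ('a'): continues run of 'a', length=2
  Position 5 ('c'): new char, reset run to 1
  Position 6 ('c'): continues run of 'c', length=2
  Position 7 ('c'): continues run of 'c', length=3
  Position 8 ('a'): new char, reset run to 1
  Position 9 ('b'): new char, reset run to 1
  Position 10 ('c'): new char, reset run to 1
  Position 11 ('b'): new char, reset run to 1
Longest run: 'c' with length 3

3


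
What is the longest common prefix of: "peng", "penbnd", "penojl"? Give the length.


Words: peng, penbnd, penojl
  Position 0: all 'p' => match
  Position 1: all 'e' => match
  Position 2: all 'n' => match
  Position 3: ('g', 'b', 'o') => mismatch, stop
LCP = "pen" (length 3)

3


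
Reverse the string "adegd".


Input: adegd
Reading characters right to left:
  Position 4: 'd'
  Position 3: 'g'
  Position 2: 'e'
  Position 1: 'd'
  Position 0: 'a'
Reversed: dgeda

dgeda


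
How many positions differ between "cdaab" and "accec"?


Comparing "cdaab" and "accec" position by position:
  Position 0: 'c' vs 'a' => DIFFER
  Position 1: 'd' vs 'c' => DIFFER
  Position 2: 'a' vs 'c' => DIFFER
  Position 3: 'a' vs 'e' => DIFFER
  Position 4: 'b' vs 'c' => DIFFER
Positions that differ: 5

5


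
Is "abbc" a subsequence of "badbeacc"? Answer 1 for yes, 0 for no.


Check if "abbc" is a subsequence of "badbeacc"
Greedy scan:
  Position 0 ('b'): no match needed
  Position 1 ('a'): matches sub[0] = 'a'
  Position 2 ('d'): no match needed
  Position 3 ('b'): matches sub[1] = 'b'
  Position 4 ('e'): no match needed
  Position 5 ('a'): no match needed
  Position 6 ('c'): no match needed
  Position 7 ('c'): no match needed
Only matched 2/4 characters => not a subsequence

0


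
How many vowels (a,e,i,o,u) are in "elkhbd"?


Input: elkhbd
Checking each character:
  'e' at position 0: vowel (running total: 1)
  'l' at position 1: consonant
  'k' at position 2: consonant
  'h' at position 3: consonant
  'b' at position 4: consonant
  'd' at position 5: consonant
Total vowels: 1

1


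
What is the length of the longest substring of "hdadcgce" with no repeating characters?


Input: "hdadcgce"
Sliding window (track last position of each char):
  Position 0 ('h'): window [0,0] length 1 -- new best
  Position 1 ('d'): window [0,1] length 2 -- new best
  Position 2 ('a'): window [0,2] length 3 -- new best
  Position 3 ('d'): repeat (last at 1), move window start to 2
  Position 3 ('d'): window [2,3] length 2
  Position 4 ('c'): window [2,4] length 3
  Position 5 ('g'): window [2,5] length 4 -- new best
  Position 6 ('c'): repeat (last at 4), move window start to 5
  Position 6 ('c'): window [5,6] length 2
  Position 7 ('e'): window [5,7] length 3
Longest substring with no repeats: "adcg" with length 4

4


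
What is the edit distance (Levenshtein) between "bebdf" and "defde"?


Computing edit distance: "bebdf" -> "defde"
DP table:
           d    e    f    d    e
      0    1    2    3    4    5
  b   1    1    2    3    4    5
  e   2    2    1    2    3    4
  b   3    3    2    2    3    4
  d   4    3    3    3    2    3
  f   5    4    4    3    3    3
Edit distance = dp[5][5] = 3

3


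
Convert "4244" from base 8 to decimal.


Input: "4244" in base 8
Positional expansion:
  Digit '4' (value 4) x 8^3 = 2048
  Digit '2' (value 2) x 8^2 = 128
  Digit '4' (value 4) x 8^1 = 32
  Digit '4' (value 4) x 8^0 = 4
Sum = 2212

2212


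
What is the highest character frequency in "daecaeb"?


Input: daecaeb
Character counts:
  'a': 2
  'b': 1
  'c': 1
  'd': 1
  'e': 2
Maximum frequency: 2

2


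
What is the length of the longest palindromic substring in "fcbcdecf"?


Input: "fcbcdecf"
Checking substrings for palindromes:
  [1:4] "cbc" (len 3) => palindrome
Longest palindromic substring: "cbc" with length 3

3


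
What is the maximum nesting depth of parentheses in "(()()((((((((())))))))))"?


Input: "(()()((((((((())))))))))"
Tracking depth:
  Position 0 '(': depth becomes 1
  Position 1 '(': depth becomes 2
  Position 2 ')': depth becomes 1
  Position 3 '(': depth becomes 2
  Position 4 ')': depth becomes 1
  Position 5 '(': depth becomes 2
  Position 6 '(': depth becomes 3
  Position 7 '(': depth becomes 4
  Position 8 '(': depth becomes 5
  Position 9 '(': depth becomes 6
  Position 10 '(': depth becomes 7
  Position 11 '(': depth becomes 8
  Position 12 '(': depth becomes 9
  Position 13 '(': depth becomes 10
  Position 14 ')': depth becomes 9
  Position 15 ')': depth becomes 8
  Position 16 ')': depth becomes 7
  Position 17 ')': depth becomes 6
  Position 18 ')': depth becomes 5
  Position 19 ')': depth becomes 4
  Position 20 ')': depth becomes 3
  Position 21 ')': depth becomes 2
  Position 22 ')': depth becomes 1
  Position 23 ')': depth becomes 0
Maximum depth reached: 10

10


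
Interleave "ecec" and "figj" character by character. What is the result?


Interleaving "ecec" and "figj":
  Position 0: 'e' from first, 'f' from second => "ef"
  Position 1: 'c' from first, 'i' from second => "ci"
  Position 2: 'e' from first, 'g' from second => "eg"
  Position 3: 'c' from first, 'j' from second => "cj"
Result: efciegcj

efciegcj


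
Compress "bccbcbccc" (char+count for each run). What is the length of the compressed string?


Input: bccbcbccc
Runs:
  'b' x 1 => "b1"
  'c' x 2 => "c2"
  'b' x 1 => "b1"
  'c' x 1 => "c1"
  'b' x 1 => "b1"
  'c' x 3 => "c3"
Compressed: "b1c2b1c1b1c3"
Compressed length: 12

12


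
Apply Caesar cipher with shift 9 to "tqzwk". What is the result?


Caesar cipher: shift "tqzwk" by 9
  't' (pos 19) + 9 = pos 2 = 'c'
  'q' (pos 16) + 9 = pos 25 = 'z'
  'z' (pos 25) + 9 = pos 8 = 'i'
  'w' (pos 22) + 9 = pos 5 = 'f'
  'k' (pos 10) + 9 = pos 19 = 't'
Result: czift

czift


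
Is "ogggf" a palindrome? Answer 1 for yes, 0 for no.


Input: ogggf
Reversed: fgggo
  Compare pos 0 ('o') with pos 4 ('f'): MISMATCH
  Compare pos 1 ('g') with pos 3 ('g'): match
Result: not a palindrome

0


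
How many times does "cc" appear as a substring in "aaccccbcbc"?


Searching for "cc" in "aaccccbcbc"
Scanning each position:
  Position 0: "aa" => no
  Position 1: "ac" => no
  Position 2: "cc" => MATCH
  Position 3: "cc" => MATCH
  Position 4: "cc" => MATCH
  Position 5: "cb" => no
  Position 6: "bc" => no
  Position 7: "cb" => no
  Position 8: "bc" => no
Total occurrences: 3

3


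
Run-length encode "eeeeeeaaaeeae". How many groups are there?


Input: eeeeeeaaaeeae
Scanning for consecutive runs:
  Group 1: 'e' x 6 (positions 0-5)
  Group 2: 'a' x 3 (positions 6-8)
  Group 3: 'e' x 2 (positions 9-10)
  Group 4: 'a' x 1 (positions 11-11)
  Group 5: 'e' x 1 (positions 12-12)
Total groups: 5

5


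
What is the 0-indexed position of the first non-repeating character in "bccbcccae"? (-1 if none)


Input: bccbcccae
Character frequencies:
  'a': 1
  'b': 2
  'c': 5
  'e': 1
Scanning left to right for freq == 1:
  Position 0 ('b'): freq=2, skip
  Position 1 ('c'): freq=5, skip
  Position 2 ('c'): freq=5, skip
  Position 3 ('b'): freq=2, skip
  Position 4 ('c'): freq=5, skip
  Position 5 ('c'): freq=5, skip
  Position 6 ('c'): freq=5, skip
  Position 7 ('a'): unique! => answer = 7

7


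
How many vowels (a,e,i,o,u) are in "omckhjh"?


Input: omckhjh
Checking each character:
  'o' at position 0: vowel (running total: 1)
  'm' at position 1: consonant
  'c' at position 2: consonant
  'k' at position 3: consonant
  'h' at position 4: consonant
  'j' at position 5: consonant
  'h' at position 6: consonant
Total vowels: 1

1


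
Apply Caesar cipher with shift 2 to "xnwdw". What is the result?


Caesar cipher: shift "xnwdw" by 2
  'x' (pos 23) + 2 = pos 25 = 'z'
  'n' (pos 13) + 2 = pos 15 = 'p'
  'w' (pos 22) + 2 = pos 24 = 'y'
  'd' (pos 3) + 2 = pos 5 = 'f'
  'w' (pos 22) + 2 = pos 24 = 'y'
Result: zpyfy

zpyfy


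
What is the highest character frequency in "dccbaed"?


Input: dccbaed
Character counts:
  'a': 1
  'b': 1
  'c': 2
  'd': 2
  'e': 1
Maximum frequency: 2

2


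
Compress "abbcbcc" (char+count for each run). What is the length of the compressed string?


Input: abbcbcc
Runs:
  'a' x 1 => "a1"
  'b' x 2 => "b2"
  'c' x 1 => "c1"
  'b' x 1 => "b1"
  'c' x 2 => "c2"
Compressed: "a1b2c1b1c2"
Compressed length: 10

10


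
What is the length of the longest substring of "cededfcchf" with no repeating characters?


Input: "cededfcchf"
Sliding window (track last position of each char):
  Position 0 ('c'): window [0,0] length 1 -- new best
  Position 1 ('e'): window [0,1] length 2 -- new best
  Position 2 ('d'): window [0,2] length 3 -- new best
  Position 3 ('e'): repeat (last at 1), move window start to 2
  Position 3 ('e'): window [2,3] length 2
  Position 4 ('d'): repeat (last at 2), move window start to 3
  Position 4 ('d'): window [3,4] length 2
  Position 5 ('f'): window [3,5] length 3
  Position 6 ('c'): window [3,6] length 4 -- new best
  Position 7 ('c'): repeat (last at 6), move window start to 7
  Position 7 ('c'): window [7,7] length 1
  Position 8 ('h'): window [7,8] length 2
  Position 9 ('f'): window [7,9] length 3
Longest substring with no repeats: "edfc" with length 4

4


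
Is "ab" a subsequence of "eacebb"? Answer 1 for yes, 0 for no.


Check if "ab" is a subsequence of "eacebb"
Greedy scan:
  Position 0 ('e'): no match needed
  Position 1 ('a'): matches sub[0] = 'a'
  Position 2 ('c'): no match needed
  Position 3 ('e'): no match needed
  Position 4 ('b'): matches sub[1] = 'b'
  Position 5 ('b'): no match needed
All 2 characters matched => is a subsequence

1


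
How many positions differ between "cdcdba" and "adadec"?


Comparing "cdcdba" and "adadec" position by position:
  Position 0: 'c' vs 'a' => DIFFER
  Position 1: 'd' vs 'd' => same
  Position 2: 'c' vs 'a' => DIFFER
  Position 3: 'd' vs 'd' => same
  Position 4: 'b' vs 'e' => DIFFER
  Position 5: 'a' vs 'c' => DIFFER
Positions that differ: 4

4


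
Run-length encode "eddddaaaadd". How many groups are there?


Input: eddddaaaadd
Scanning for consecutive runs:
  Group 1: 'e' x 1 (positions 0-0)
  Group 2: 'd' x 4 (positions 1-4)
  Group 3: 'a' x 4 (positions 5-8)
  Group 4: 'd' x 2 (positions 9-10)
Total groups: 4

4


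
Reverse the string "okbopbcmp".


Input: okbopbcmp
Reading characters right to left:
  Position 8: 'p'
  Position 7: 'm'
  Position 6: 'c'
  Position 5: 'b'
  Position 4: 'p'
  Position 3: 'o'
  Position 2: 'b'
  Position 1: 'k'
  Position 0: 'o'
Reversed: pmcbpobko

pmcbpobko


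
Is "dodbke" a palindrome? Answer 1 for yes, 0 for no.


Input: dodbke
Reversed: ekbdod
  Compare pos 0 ('d') with pos 5 ('e'): MISMATCH
  Compare pos 1 ('o') with pos 4 ('k'): MISMATCH
  Compare pos 2 ('d') with pos 3 ('b'): MISMATCH
Result: not a palindrome

0


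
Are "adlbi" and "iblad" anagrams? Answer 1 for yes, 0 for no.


Strings: "adlbi", "iblad"
Sorted first:  abdil
Sorted second: abdil
Sorted forms match => anagrams

1


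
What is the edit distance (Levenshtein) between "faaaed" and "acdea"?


Computing edit distance: "faaaed" -> "acdea"
DP table:
           a    c    d    e    a
      0    1    2    3    4    5
  f   1    1    2    3    4    5
  a   2    1    2    3    4    4
  a   3    2    2    3    4    4
  a   4    3    3    3    4    4
  e   5    4    4    4    3    4
  d   6    5    5    4    4    4
Edit distance = dp[6][5] = 4

4


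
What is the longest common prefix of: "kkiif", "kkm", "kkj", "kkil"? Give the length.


Words: kkiif, kkm, kkj, kkil
  Position 0: all 'k' => match
  Position 1: all 'k' => match
  Position 2: ('i', 'm', 'j', 'i') => mismatch, stop
LCP = "kk" (length 2)

2


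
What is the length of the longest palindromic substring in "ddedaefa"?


Input: "ddedaefa"
Checking substrings for palindromes:
  [1:4] "ded" (len 3) => palindrome
  [0:2] "dd" (len 2) => palindrome
Longest palindromic substring: "ded" with length 3

3


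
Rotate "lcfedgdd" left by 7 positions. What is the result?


Input: "lcfedgdd", rotate left by 7
First 7 characters: "lcfedgd"
Remaining characters: "d"
Concatenate remaining + first: "d" + "lcfedgd" = "dlcfedgd"

dlcfedgd


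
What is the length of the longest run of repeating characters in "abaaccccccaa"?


Input: "abaaccccccaa"
Scanning for longest run:
  Position 1 ('b'): new char, reset run to 1
  Position 2 ('a'): new char, reset run to 1
  Position 3 ('a'): continues run of 'a', length=2
  Position 4 ('c'): new char, reset run to 1
  Position 5 ('c'): continues run of 'c', length=2
  Position 6 ('c'): continues run of 'c', length=3
  Position 7 ('c'): continues run of 'c', length=4
  Position 8 ('c'): continues run of 'c', length=5
  Position 9 ('c'): continues run of 'c', length=6
  Position 10 ('a'): new char, reset run to 1
  Position 11 ('a'): continues run of 'a', length=2
Longest run: 'c' with length 6

6


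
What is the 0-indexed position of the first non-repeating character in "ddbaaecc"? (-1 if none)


Input: ddbaaecc
Character frequencies:
  'a': 2
  'b': 1
  'c': 2
  'd': 2
  'e': 1
Scanning left to right for freq == 1:
  Position 0 ('d'): freq=2, skip
  Position 1 ('d'): freq=2, skip
  Position 2 ('b'): unique! => answer = 2

2


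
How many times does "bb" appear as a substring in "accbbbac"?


Searching for "bb" in "accbbbac"
Scanning each position:
  Position 0: "ac" => no
  Position 1: "cc" => no
  Position 2: "cb" => no
  Position 3: "bb" => MATCH
  Position 4: "bb" => MATCH
  Position 5: "ba" => no
  Position 6: "ac" => no
Total occurrences: 2

2


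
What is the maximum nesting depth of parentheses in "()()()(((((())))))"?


Input: "()()()(((((())))))"
Tracking depth:
  Position 0 '(': depth becomes 1
  Position 1 ')': depth becomes 0
  Position 2 '(': depth becomes 1
  Position 3 ')': depth becomes 0
  Position 4 '(': depth becomes 1
  Position 5 ')': depth becomes 0
  Position 6 '(': depth becomes 1
  Position 7 '(': depth becomes 2
  Position 8 '(': depth becomes 3
  Position 9 '(': depth becomes 4
  Position 10 '(': depth becomes 5
  Position 11 '(': depth becomes 6
  Position 12 ')': depth becomes 5
  Position 13 ')': depth becomes 4
  Position 14 ')': depth becomes 3
  Position 15 ')': depth becomes 2
  Position 16 ')': depth becomes 1
  Position 17 ')': depth becomes 0
Maximum depth reached: 6

6


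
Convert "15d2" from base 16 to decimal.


Input: "15d2" in base 16
Positional expansion:
  Digit '1' (value 1) x 16^3 = 4096
  Digit '5' (value 5) x 16^2 = 1280
  Digit 'd' (value 13) x 16^1 = 208
  Digit '2' (value 2) x 16^0 = 2
Sum = 5586

5586


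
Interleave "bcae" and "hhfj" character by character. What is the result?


Interleaving "bcae" and "hhfj":
  Position 0: 'b' from first, 'h' from second => "bh"
  Position 1: 'c' from first, 'h' from second => "ch"
  Position 2: 'a' from first, 'f' from second => "af"
  Position 3: 'e' from first, 'j' from second => "ej"
Result: bhchafej

bhchafej


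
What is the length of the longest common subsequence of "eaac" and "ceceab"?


LCS of "eaac" and "ceceab"
DP table:
           c    e    c    e    a    b
      0    0    0    0    0    0    0
  e   0    0    1    1    1    1    1
  a   0    0    1    1    1    2    2
  a   0    0    1    1    1    2    2
  c   0    1    1    2    2    2    2
LCS length = dp[4][6] = 2

2


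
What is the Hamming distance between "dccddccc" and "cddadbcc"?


Comparing "dccddccc" and "cddadbcc" position by position:
  Position 0: 'd' vs 'c' => differ
  Position 1: 'c' vs 'd' => differ
  Position 2: 'c' vs 'd' => differ
  Position 3: 'd' vs 'a' => differ
  Position 4: 'd' vs 'd' => same
  Position 5: 'c' vs 'b' => differ
  Position 6: 'c' vs 'c' => same
  Position 7: 'c' vs 'c' => same
Total differences (Hamming distance): 5

5


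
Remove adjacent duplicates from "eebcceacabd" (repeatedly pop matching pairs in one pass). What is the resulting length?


Input: eebcceacabd
Stack-based adjacent duplicate removal:
  Read 'e': push. Stack: e
  Read 'e': matches stack top 'e' => pop. Stack: (empty)
  Read 'b': push. Stack: b
  Read 'c': push. Stack: bc
  Read 'c': matches stack top 'c' => pop. Stack: b
  Read 'e': push. Stack: be
  Read 'a': push. Stack: bea
  Read 'c': push. Stack: beac
  Read 'a': push. Stack: beaca
  Read 'b': push. Stack: beacab
  Read 'd': push. Stack: beacabd
Final stack: "beacabd" (length 7)

7


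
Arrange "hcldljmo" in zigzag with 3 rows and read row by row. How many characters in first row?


Zigzag "hcldljmo" into 3 rows:
Placing characters:
  'h' => row 0
  'c' => row 1
  'l' => row 2
  'd' => row 1
  'l' => row 0
  'j' => row 1
  'm' => row 2
  'o' => row 1
Rows:
  Row 0: "hl"
  Row 1: "cdjo"
  Row 2: "lm"
First row length: 2

2


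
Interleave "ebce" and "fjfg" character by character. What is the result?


Interleaving "ebce" and "fjfg":
  Position 0: 'e' from first, 'f' from second => "ef"
  Position 1: 'b' from first, 'j' from second => "bj"
  Position 2: 'c' from first, 'f' from second => "cf"
  Position 3: 'e' from first, 'g' from second => "eg"
Result: efbjcfeg

efbjcfeg


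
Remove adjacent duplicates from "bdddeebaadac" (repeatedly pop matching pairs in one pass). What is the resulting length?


Input: bdddeebaadac
Stack-based adjacent duplicate removal:
  Read 'b': push. Stack: b
  Read 'd': push. Stack: bd
  Read 'd': matches stack top 'd' => pop. Stack: b
  Read 'd': push. Stack: bd
  Read 'e': push. Stack: bde
  Read 'e': matches stack top 'e' => pop. Stack: bd
  Read 'b': push. Stack: bdb
  Read 'a': push. Stack: bdba
  Read 'a': matches stack top 'a' => pop. Stack: bdb
  Read 'd': push. Stack: bdbd
  Read 'a': push. Stack: bdbda
  Read 'c': push. Stack: bdbdac
Final stack: "bdbdac" (length 6)

6


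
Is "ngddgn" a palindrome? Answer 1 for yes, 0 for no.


Input: ngddgn
Reversed: ngddgn
  Compare pos 0 ('n') with pos 5 ('n'): match
  Compare pos 1 ('g') with pos 4 ('g'): match
  Compare pos 2 ('d') with pos 3 ('d'): match
Result: palindrome

1


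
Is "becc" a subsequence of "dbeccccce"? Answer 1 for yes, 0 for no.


Check if "becc" is a subsequence of "dbeccccce"
Greedy scan:
  Position 0 ('d'): no match needed
  Position 1 ('b'): matches sub[0] = 'b'
  Position 2 ('e'): matches sub[1] = 'e'
  Position 3 ('c'): matches sub[2] = 'c'
  Position 4 ('c'): matches sub[3] = 'c'
  Position 5 ('c'): no match needed
  Position 6 ('c'): no match needed
  Position 7 ('c'): no match needed
  Position 8 ('e'): no match needed
All 4 characters matched => is a subsequence

1


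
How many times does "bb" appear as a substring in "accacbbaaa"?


Searching for "bb" in "accacbbaaa"
Scanning each position:
  Position 0: "ac" => no
  Position 1: "cc" => no
  Position 2: "ca" => no
  Position 3: "ac" => no
  Position 4: "cb" => no
  Position 5: "bb" => MATCH
  Position 6: "ba" => no
  Position 7: "aa" => no
  Position 8: "aa" => no
Total occurrences: 1

1


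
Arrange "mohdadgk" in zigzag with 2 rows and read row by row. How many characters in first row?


Zigzag "mohdadgk" into 2 rows:
Placing characters:
  'm' => row 0
  'o' => row 1
  'h' => row 0
  'd' => row 1
  'a' => row 0
  'd' => row 1
  'g' => row 0
  'k' => row 1
Rows:
  Row 0: "mhag"
  Row 1: "oddk"
First row length: 4

4


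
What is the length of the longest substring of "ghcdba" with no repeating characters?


Input: "ghcdba"
Sliding window (track last position of each char):
  Position 0 ('g'): window [0,0] length 1 -- new best
  Position 1 ('h'): window [0,1] length 2 -- new best
  Position 2 ('c'): window [0,2] length 3 -- new best
  Position 3 ('d'): window [0,3] length 4 -- new best
  Position 4 ('b'): window [0,4] length 5 -- new best
  Position 5 ('a'): window [0,5] length 6 -- new best
Longest substring with no repeats: "ghcdba" with length 6

6


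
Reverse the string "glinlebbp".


Input: glinlebbp
Reading characters right to left:
  Position 8: 'p'
  Position 7: 'b'
  Position 6: 'b'
  Position 5: 'e'
  Position 4: 'l'
  Position 3: 'n'
  Position 2: 'i'
  Position 1: 'l'
  Position 0: 'g'
Reversed: pbbelnilg

pbbelnilg


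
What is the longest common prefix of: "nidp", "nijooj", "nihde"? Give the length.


Words: nidp, nijooj, nihde
  Position 0: all 'n' => match
  Position 1: all 'i' => match
  Position 2: ('d', 'j', 'h') => mismatch, stop
LCP = "ni" (length 2)

2


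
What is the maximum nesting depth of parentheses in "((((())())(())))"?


Input: "((((())())(())))"
Tracking depth:
  Position 0 '(': depth becomes 1
  Position 1 '(': depth becomes 2
  Position 2 '(': depth becomes 3
  Position 3 '(': depth becomes 4
  Position 4 '(': depth becomes 5
  Position 5 ')': depth becomes 4
  Position 6 ')': depth becomes 3
  Position 7 '(': depth becomes 4
  Position 8 ')': depth becomes 3
  Position 9 ')': depth becomes 2
  Position 10 '(': depth becomes 3
  Position 11 '(': depth becomes 4
  Position 12 ')': depth becomes 3
  Position 13 ')': depth becomes 2
  Position 14 ')': depth becomes 1
  Position 15 ')': depth becomes 0
Maximum depth reached: 5

5
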